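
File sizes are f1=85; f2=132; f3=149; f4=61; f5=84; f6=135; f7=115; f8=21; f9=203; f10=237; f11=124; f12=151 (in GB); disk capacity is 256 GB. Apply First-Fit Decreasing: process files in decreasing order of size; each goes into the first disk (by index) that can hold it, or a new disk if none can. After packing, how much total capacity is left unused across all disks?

295

Sorted descending: 237, 203, 151, 149, 135, 132, 124, 115, 85, 84, 61, 21.
Put 237 GB in disk 1; 19 GB remain.
Put 203 GB in disk 2; 53 GB remain.
Put 151 GB in disk 3; 105 GB remain.
Put 149 GB in disk 4; 107 GB remain.
Put 135 GB in disk 5; 121 GB remain.
Put 132 GB in disk 6; 124 GB remain.
Put 124 GB in disk 6; 0 GB remain.
Put 115 GB in disk 5; 6 GB remain.
Put 85 GB in disk 3; 20 GB remain.
Put 84 GB in disk 4; 23 GB remain.
Put 61 GB in disk 7; 195 GB remain.
Put 21 GB in disk 2; 32 GB remain.
7 disks × 256 GB = 1792 GB; used 1497 GB; unused 295 GB.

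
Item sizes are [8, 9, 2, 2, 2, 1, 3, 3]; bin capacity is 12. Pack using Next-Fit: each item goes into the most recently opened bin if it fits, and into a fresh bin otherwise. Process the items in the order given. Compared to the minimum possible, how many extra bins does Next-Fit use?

0

Next-Fit: [8] [9,2] [2,2,1,3,3] → 3 bins.
Total size 30; any packing needs at least ⌈30/12⌉ = 3 bins.
So 3 is already optimal.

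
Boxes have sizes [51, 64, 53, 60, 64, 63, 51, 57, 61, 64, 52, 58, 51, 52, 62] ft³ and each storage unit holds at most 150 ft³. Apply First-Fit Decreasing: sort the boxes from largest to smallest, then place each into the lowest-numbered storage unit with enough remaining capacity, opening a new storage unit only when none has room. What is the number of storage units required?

Sorted descending: 64, 64, 64, 63, 62, 61, 60, 58, 57, 53, 52, 52, 51, 51, 51.
Put 64 ft³ in storage unit 1; 86 ft³ remain.
Put 64 ft³ in storage unit 1; 22 ft³ remain.
Put 64 ft³ in storage unit 2; 86 ft³ remain.
Put 63 ft³ in storage unit 2; 23 ft³ remain.
Put 62 ft³ in storage unit 3; 88 ft³ remain.
Put 61 ft³ in storage unit 3; 27 ft³ remain.
Put 60 ft³ in storage unit 4; 90 ft³ remain.
Put 58 ft³ in storage unit 4; 32 ft³ remain.
Put 57 ft³ in storage unit 5; 93 ft³ remain.
Put 53 ft³ in storage unit 5; 40 ft³ remain.
Put 52 ft³ in storage unit 6; 98 ft³ remain.
Put 52 ft³ in storage unit 6; 46 ft³ remain.
Put 51 ft³ in storage unit 7; 99 ft³ remain.
Put 51 ft³ in storage unit 7; 48 ft³ remain.
Put 51 ft³ in storage unit 8; 99 ft³ remain.

8 storage units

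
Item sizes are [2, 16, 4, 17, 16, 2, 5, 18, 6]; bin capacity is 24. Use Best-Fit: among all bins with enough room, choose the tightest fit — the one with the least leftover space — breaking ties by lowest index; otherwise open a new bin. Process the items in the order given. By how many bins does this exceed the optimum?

0

Best-Fit: [2,16,4,2] [17,5] [16] [18,6] → 4 bins.
Total size 86; any packing needs at least ⌈86/24⌉ = 4 bins.
So 4 is already optimal.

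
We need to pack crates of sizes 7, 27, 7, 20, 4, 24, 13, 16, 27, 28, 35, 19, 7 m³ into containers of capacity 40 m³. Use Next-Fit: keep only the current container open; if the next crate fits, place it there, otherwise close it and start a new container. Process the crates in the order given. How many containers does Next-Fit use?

8 containers

7 m³ → container 1 (remaining 33 m³)
27 m³ → container 1 (remaining 6 m³)
7 m³ → container 2 (remaining 33 m³)
20 m³ → container 2 (remaining 13 m³)
4 m³ → container 2 (remaining 9 m³)
24 m³ → container 3 (remaining 16 m³)
13 m³ → container 3 (remaining 3 m³)
16 m³ → container 4 (remaining 24 m³)
27 m³ → container 5 (remaining 13 m³)
28 m³ → container 6 (remaining 12 m³)
35 m³ → container 7 (remaining 5 m³)
19 m³ → container 8 (remaining 21 m³)
7 m³ → container 8 (remaining 14 m³)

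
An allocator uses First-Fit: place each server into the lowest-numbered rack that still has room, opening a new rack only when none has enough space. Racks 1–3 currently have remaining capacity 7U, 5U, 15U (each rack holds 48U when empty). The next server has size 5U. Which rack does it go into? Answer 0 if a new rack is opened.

1

Racks with room: rack 1 (7U), rack 2 (5U), rack 3 (15U).
The first with room is rack 1.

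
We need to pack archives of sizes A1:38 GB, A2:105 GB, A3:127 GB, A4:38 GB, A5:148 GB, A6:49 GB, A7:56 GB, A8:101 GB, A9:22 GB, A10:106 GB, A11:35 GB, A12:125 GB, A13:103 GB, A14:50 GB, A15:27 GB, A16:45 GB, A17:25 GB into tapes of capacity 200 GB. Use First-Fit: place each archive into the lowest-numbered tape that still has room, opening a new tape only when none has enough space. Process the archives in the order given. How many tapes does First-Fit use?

7

A1 (38 GB) → tape 1 (remaining 162 GB)
A2 (105 GB) → tape 1 (remaining 57 GB)
A3 (127 GB) → tape 2 (remaining 73 GB)
A4 (38 GB) → tape 1 (remaining 19 GB)
A5 (148 GB) → tape 3 (remaining 52 GB)
A6 (49 GB) → tape 2 (remaining 24 GB)
A7 (56 GB) → tape 4 (remaining 144 GB)
A8 (101 GB) → tape 4 (remaining 43 GB)
A9 (22 GB) → tape 2 (remaining 2 GB)
A10 (106 GB) → tape 5 (remaining 94 GB)
A11 (35 GB) → tape 3 (remaining 17 GB)
A12 (125 GB) → tape 6 (remaining 75 GB)
A13 (103 GB) → tape 7 (remaining 97 GB)
A14 (50 GB) → tape 5 (remaining 44 GB)
A15 (27 GB) → tape 4 (remaining 16 GB)
A16 (45 GB) → tape 6 (remaining 30 GB)
A17 (25 GB) → tape 5 (remaining 19 GB)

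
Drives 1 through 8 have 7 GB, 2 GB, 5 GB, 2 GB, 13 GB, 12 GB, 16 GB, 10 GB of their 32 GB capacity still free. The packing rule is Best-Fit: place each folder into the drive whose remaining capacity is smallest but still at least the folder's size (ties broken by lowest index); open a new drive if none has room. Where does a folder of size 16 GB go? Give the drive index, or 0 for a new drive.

7

Drives with room: drive 7 (16 GB).
Tightest fit is drive 7 with 16 GB free.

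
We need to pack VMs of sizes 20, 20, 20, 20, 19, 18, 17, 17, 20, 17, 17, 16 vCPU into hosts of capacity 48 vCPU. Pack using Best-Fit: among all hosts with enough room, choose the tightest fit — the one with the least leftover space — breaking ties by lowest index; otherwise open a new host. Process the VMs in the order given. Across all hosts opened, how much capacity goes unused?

67

host 1: place 20 vCPU, 28 vCPU left
host 1: place 20 vCPU, 8 vCPU left
host 2: place 20 vCPU, 28 vCPU left
host 2: place 20 vCPU, 8 vCPU left
host 3: place 19 vCPU, 29 vCPU left
host 3: place 18 vCPU, 11 vCPU left
host 4: place 17 vCPU, 31 vCPU left
host 4: place 17 vCPU, 14 vCPU left
host 5: place 20 vCPU, 28 vCPU left
host 5: place 17 vCPU, 11 vCPU left
host 6: place 17 vCPU, 31 vCPU left
host 6: place 16 vCPU, 15 vCPU left
6 hosts × 48 vCPU = 288 vCPU; used 221 vCPU; unused 67 vCPU.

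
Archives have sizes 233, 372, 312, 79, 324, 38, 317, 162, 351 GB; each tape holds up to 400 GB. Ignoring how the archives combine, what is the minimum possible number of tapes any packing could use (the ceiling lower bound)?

6

Total size = 233 + 372 + 312 + 79 + 324 + 38 + 317 + 162 + 351 = 2188 GB.
⌈2188 / 400⌉ = 6.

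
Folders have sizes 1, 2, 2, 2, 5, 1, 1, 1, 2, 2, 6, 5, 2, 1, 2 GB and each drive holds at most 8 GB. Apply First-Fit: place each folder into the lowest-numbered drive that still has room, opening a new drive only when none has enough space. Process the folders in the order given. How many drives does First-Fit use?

drive 1: place 1 GB, 7 GB left
drive 1: place 2 GB, 5 GB left
drive 1: place 2 GB, 3 GB left
drive 1: place 2 GB, 1 GB left
drive 2: place 5 GB, 3 GB left
drive 1: place 1 GB, 0 GB left
drive 2: place 1 GB, 2 GB left
drive 2: place 1 GB, 1 GB left
drive 3: place 2 GB, 6 GB left
drive 3: place 2 GB, 4 GB left
drive 4: place 6 GB, 2 GB left
drive 5: place 5 GB, 3 GB left
drive 3: place 2 GB, 2 GB left
drive 2: place 1 GB, 0 GB left
drive 3: place 2 GB, 0 GB left

5 drives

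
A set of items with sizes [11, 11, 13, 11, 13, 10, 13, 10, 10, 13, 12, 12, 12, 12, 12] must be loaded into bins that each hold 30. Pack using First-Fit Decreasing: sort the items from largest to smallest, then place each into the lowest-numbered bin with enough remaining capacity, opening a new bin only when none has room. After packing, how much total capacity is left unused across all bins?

Sorted descending: 13, 13, 13, 13, 12, 12, 12, 12, 12, 11, 11, 11, 10, 10, 10.
Put 13 in bin 1; 17 remain.
Put 13 in bin 1; 4 remain.
Put 13 in bin 2; 17 remain.
Put 13 in bin 2; 4 remain.
Put 12 in bin 3; 18 remain.
Put 12 in bin 3; 6 remain.
Put 12 in bin 4; 18 remain.
Put 12 in bin 4; 6 remain.
Put 12 in bin 5; 18 remain.
Put 11 in bin 5; 7 remain.
Put 11 in bin 6; 19 remain.
Put 11 in bin 6; 8 remain.
Put 10 in bin 7; 20 remain.
Put 10 in bin 7; 10 remain.
Put 10 in bin 7; 0 remain.
7 bins × 30 = 210; used 175; unused 35.

35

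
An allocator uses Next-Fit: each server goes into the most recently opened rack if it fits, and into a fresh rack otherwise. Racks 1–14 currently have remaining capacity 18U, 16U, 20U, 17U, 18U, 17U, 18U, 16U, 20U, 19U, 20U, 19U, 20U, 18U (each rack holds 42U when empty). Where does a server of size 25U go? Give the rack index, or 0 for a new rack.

Next-Fit only looks at rack 14, which has 18U free.
25U does not fit, so a new rack is opened.

0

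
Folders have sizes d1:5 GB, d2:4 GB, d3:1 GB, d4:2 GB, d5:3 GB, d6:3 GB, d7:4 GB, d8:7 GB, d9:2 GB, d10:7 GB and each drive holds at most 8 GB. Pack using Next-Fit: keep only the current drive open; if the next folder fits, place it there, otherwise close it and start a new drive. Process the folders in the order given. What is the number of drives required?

d1 (5 GB) → drive 1 (remaining 3 GB)
d2 (4 GB) → drive 2 (remaining 4 GB)
d3 (1 GB) → drive 2 (remaining 3 GB)
d4 (2 GB) → drive 2 (remaining 1 GB)
d5 (3 GB) → drive 3 (remaining 5 GB)
d6 (3 GB) → drive 3 (remaining 2 GB)
d7 (4 GB) → drive 4 (remaining 4 GB)
d8 (7 GB) → drive 5 (remaining 1 GB)
d9 (2 GB) → drive 6 (remaining 6 GB)
d10 (7 GB) → drive 7 (remaining 1 GB)

7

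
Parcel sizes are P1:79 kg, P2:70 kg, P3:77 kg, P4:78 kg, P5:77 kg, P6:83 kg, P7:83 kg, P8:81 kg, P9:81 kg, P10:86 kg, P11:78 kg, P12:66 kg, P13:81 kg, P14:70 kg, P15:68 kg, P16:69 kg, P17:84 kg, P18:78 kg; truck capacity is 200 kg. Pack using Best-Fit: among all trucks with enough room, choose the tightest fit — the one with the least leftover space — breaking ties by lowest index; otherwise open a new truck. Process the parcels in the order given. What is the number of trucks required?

truck 1: place P1 (79 kg), 121 kg left
truck 1: place P2 (70 kg), 51 kg left
truck 2: place P3 (77 kg), 123 kg left
truck 2: place P4 (78 kg), 45 kg left
truck 3: place P5 (77 kg), 123 kg left
truck 3: place P6 (83 kg), 40 kg left
truck 4: place P7 (83 kg), 117 kg left
truck 4: place P8 (81 kg), 36 kg left
truck 5: place P9 (81 kg), 119 kg left
truck 5: place P10 (86 kg), 33 kg left
truck 6: place P11 (78 kg), 122 kg left
truck 6: place P12 (66 kg), 56 kg left
truck 7: place P13 (81 kg), 119 kg left
truck 7: place P14 (70 kg), 49 kg left
truck 8: place P15 (68 kg), 132 kg left
truck 8: place P16 (69 kg), 63 kg left
truck 9: place P17 (84 kg), 116 kg left
truck 9: place P18 (78 kg), 38 kg left

9 trucks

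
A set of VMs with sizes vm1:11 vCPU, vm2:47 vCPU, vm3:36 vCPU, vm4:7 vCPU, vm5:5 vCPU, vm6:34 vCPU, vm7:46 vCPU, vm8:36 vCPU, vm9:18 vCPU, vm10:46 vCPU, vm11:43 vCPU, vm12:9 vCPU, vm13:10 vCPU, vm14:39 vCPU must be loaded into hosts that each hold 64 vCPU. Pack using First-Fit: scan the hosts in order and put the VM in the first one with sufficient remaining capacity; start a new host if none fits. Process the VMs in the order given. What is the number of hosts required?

8

Put vm1 (11 vCPU) in host 1; 53 vCPU remain.
Put vm2 (47 vCPU) in host 1; 6 vCPU remain.
Put vm3 (36 vCPU) in host 2; 28 vCPU remain.
Put vm4 (7 vCPU) in host 2; 21 vCPU remain.
Put vm5 (5 vCPU) in host 1; 1 vCPU remain.
Put vm6 (34 vCPU) in host 3; 30 vCPU remain.
Put vm7 (46 vCPU) in host 4; 18 vCPU remain.
Put vm8 (36 vCPU) in host 5; 28 vCPU remain.
Put vm9 (18 vCPU) in host 2; 3 vCPU remain.
Put vm10 (46 vCPU) in host 6; 18 vCPU remain.
Put vm11 (43 vCPU) in host 7; 21 vCPU remain.
Put vm12 (9 vCPU) in host 3; 21 vCPU remain.
Put vm13 (10 vCPU) in host 3; 11 vCPU remain.
Put vm14 (39 vCPU) in host 8; 25 vCPU remain.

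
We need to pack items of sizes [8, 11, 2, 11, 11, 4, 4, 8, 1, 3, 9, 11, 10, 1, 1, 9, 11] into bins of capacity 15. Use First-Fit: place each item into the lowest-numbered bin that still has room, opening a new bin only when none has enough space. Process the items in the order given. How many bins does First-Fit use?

10 bins

bin 1: place 8, 7 left
bin 2: place 11, 4 left
bin 1: place 2, 5 left
bin 3: place 11, 4 left
bin 4: place 11, 4 left
bin 1: place 4, 1 left
bin 2: place 4, 0 left
bin 5: place 8, 7 left
bin 1: place 1, 0 left
bin 3: place 3, 1 left
bin 6: place 9, 6 left
bin 7: place 11, 4 left
bin 8: place 10, 5 left
bin 3: place 1, 0 left
bin 4: place 1, 3 left
bin 9: place 9, 6 left
bin 10: place 11, 4 left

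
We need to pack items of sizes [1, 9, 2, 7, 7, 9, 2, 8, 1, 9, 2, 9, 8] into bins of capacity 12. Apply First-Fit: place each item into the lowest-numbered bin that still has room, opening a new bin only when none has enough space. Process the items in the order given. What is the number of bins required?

8 bins

1 → bin 1 (remaining 11)
9 → bin 1 (remaining 2)
2 → bin 1 (remaining 0)
7 → bin 2 (remaining 5)
7 → bin 3 (remaining 5)
9 → bin 4 (remaining 3)
2 → bin 2 (remaining 3)
8 → bin 5 (remaining 4)
1 → bin 2 (remaining 2)
9 → bin 6 (remaining 3)
2 → bin 2 (remaining 0)
9 → bin 7 (remaining 3)
8 → bin 8 (remaining 4)
Final bins: [1,9,2] [7,2,1,2] [7] [9] [8] [9] [9] [8].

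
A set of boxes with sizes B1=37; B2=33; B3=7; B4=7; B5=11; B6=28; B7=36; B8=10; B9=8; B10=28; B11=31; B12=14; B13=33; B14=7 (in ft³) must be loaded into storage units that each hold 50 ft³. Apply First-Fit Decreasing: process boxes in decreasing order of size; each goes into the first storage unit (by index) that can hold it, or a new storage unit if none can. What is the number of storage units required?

7

Sorted descending: 37, 36, 33, 33, 31, 28, 28, 14, 11, 10, 8, 7, 7, 7.
storage unit 1: place 37 ft³, 13 ft³ left
storage unit 2: place 36 ft³, 14 ft³ left
storage unit 3: place 33 ft³, 17 ft³ left
storage unit 4: place 33 ft³, 17 ft³ left
storage unit 5: place 31 ft³, 19 ft³ left
storage unit 6: place 28 ft³, 22 ft³ left
storage unit 7: place 28 ft³, 22 ft³ left
storage unit 2: place 14 ft³, 0 ft³ left
storage unit 1: place 11 ft³, 2 ft³ left
storage unit 3: place 10 ft³, 7 ft³ left
storage unit 4: place 8 ft³, 9 ft³ left
storage unit 3: place 7 ft³, 0 ft³ left
storage unit 4: place 7 ft³, 2 ft³ left
storage unit 5: place 7 ft³, 12 ft³ left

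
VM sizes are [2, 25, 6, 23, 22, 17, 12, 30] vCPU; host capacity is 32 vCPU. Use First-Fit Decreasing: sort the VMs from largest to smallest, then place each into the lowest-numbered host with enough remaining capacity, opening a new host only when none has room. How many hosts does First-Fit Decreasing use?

Sorted descending: 30, 25, 23, 22, 17, 12, 6, 2.
30 vCPU → host 1 (remaining 2 vCPU)
25 vCPU → host 2 (remaining 7 vCPU)
23 vCPU → host 3 (remaining 9 vCPU)
22 vCPU → host 4 (remaining 10 vCPU)
17 vCPU → host 5 (remaining 15 vCPU)
12 vCPU → host 5 (remaining 3 vCPU)
6 vCPU → host 2 (remaining 1 vCPU)
2 vCPU → host 1 (remaining 0 vCPU)

5 hosts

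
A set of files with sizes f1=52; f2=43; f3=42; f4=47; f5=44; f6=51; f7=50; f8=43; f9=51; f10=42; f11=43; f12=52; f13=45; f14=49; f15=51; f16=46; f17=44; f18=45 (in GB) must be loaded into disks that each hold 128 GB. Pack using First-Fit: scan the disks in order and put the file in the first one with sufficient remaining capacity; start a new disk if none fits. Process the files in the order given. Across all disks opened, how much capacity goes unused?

312

Put f1 (52 GB) in disk 1; 76 GB remain.
Put f2 (43 GB) in disk 1; 33 GB remain.
Put f3 (42 GB) in disk 2; 86 GB remain.
Put f4 (47 GB) in disk 2; 39 GB remain.
Put f5 (44 GB) in disk 3; 84 GB remain.
Put f6 (51 GB) in disk 3; 33 GB remain.
Put f7 (50 GB) in disk 4; 78 GB remain.
Put f8 (43 GB) in disk 4; 35 GB remain.
Put f9 (51 GB) in disk 5; 77 GB remain.
Put f10 (42 GB) in disk 5; 35 GB remain.
Put f11 (43 GB) in disk 6; 85 GB remain.
Put f12 (52 GB) in disk 6; 33 GB remain.
Put f13 (45 GB) in disk 7; 83 GB remain.
Put f14 (49 GB) in disk 7; 34 GB remain.
Put f15 (51 GB) in disk 8; 77 GB remain.
Put f16 (46 GB) in disk 8; 31 GB remain.
Put f17 (44 GB) in disk 9; 84 GB remain.
Put f18 (45 GB) in disk 9; 39 GB remain.
9 disks × 128 GB = 1152 GB; used 840 GB; unused 312 GB.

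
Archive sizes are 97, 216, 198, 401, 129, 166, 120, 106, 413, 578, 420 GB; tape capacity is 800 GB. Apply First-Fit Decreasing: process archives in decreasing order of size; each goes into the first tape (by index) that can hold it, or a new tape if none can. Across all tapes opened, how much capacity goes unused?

356

Sorted descending: 578, 420, 413, 401, 216, 198, 166, 129, 120, 106, 97.
Put 578 GB in tape 1; 222 GB remain.
Put 420 GB in tape 2; 380 GB remain.
Put 413 GB in tape 3; 387 GB remain.
Put 401 GB in tape 4; 399 GB remain.
Put 216 GB in tape 1; 6 GB remain.
Put 198 GB in tape 2; 182 GB remain.
Put 166 GB in tape 2; 16 GB remain.
Put 129 GB in tape 3; 258 GB remain.
Put 120 GB in tape 3; 138 GB remain.
Put 106 GB in tape 3; 32 GB remain.
Put 97 GB in tape 4; 302 GB remain.
4 tapes × 800 GB = 3200 GB; used 2844 GB; unused 356 GB.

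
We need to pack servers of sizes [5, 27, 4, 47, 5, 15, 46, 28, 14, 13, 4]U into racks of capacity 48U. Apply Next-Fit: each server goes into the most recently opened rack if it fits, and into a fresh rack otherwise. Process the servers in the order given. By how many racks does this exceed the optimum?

Next-Fit: [5,27,4] [47] [5,15] [46] [28,14] [13,4] → 6 racks.
Total size 208U; any packing needs at least ⌈208/48⌉ = 5 racks.
An optimal packing achieves that bound: [47] [46] [28,15,5] [27,14,5] [13,4,4] → 5 racks.
Excess: 6 − 5 = 1.

1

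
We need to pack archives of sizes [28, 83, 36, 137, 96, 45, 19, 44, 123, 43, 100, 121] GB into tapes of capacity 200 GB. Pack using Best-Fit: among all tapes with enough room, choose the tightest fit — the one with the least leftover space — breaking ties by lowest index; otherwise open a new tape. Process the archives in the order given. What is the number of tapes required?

5

28 GB → tape 1 (remaining 172 GB)
83 GB → tape 1 (remaining 89 GB)
36 GB → tape 1 (remaining 53 GB)
137 GB → tape 2 (remaining 63 GB)
96 GB → tape 3 (remaining 104 GB)
45 GB → tape 1 (remaining 8 GB)
19 GB → tape 2 (remaining 44 GB)
44 GB → tape 2 (remaining 0 GB)
123 GB → tape 4 (remaining 77 GB)
43 GB → tape 4 (remaining 34 GB)
100 GB → tape 3 (remaining 4 GB)
121 GB → tape 5 (remaining 79 GB)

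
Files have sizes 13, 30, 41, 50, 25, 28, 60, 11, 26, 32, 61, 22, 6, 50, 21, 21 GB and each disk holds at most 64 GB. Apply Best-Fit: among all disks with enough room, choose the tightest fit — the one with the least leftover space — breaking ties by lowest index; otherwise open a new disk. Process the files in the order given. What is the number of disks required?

9

13 GB → disk 1 (remaining 51 GB)
30 GB → disk 1 (remaining 21 GB)
41 GB → disk 2 (remaining 23 GB)
50 GB → disk 3 (remaining 14 GB)
25 GB → disk 4 (remaining 39 GB)
28 GB → disk 4 (remaining 11 GB)
60 GB → disk 5 (remaining 4 GB)
11 GB → disk 4 (remaining 0 GB)
26 GB → disk 6 (remaining 38 GB)
32 GB → disk 6 (remaining 6 GB)
61 GB → disk 7 (remaining 3 GB)
22 GB → disk 2 (remaining 1 GB)
6 GB → disk 6 (remaining 0 GB)
50 GB → disk 8 (remaining 14 GB)
21 GB → disk 1 (remaining 0 GB)
21 GB → disk 9 (remaining 43 GB)
Final disks: [13,30,21] [41,22] [50] [25,28,11] [60] [26,32,6] [61] [50] [21].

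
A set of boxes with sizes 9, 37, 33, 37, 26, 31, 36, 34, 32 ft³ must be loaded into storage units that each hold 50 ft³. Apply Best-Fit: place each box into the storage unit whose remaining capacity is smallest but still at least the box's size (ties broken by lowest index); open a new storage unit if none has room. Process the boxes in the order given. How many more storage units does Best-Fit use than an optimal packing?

0

Best-Fit: [9,37] [33] [37] [26] [31] [36] [34] [32] → 8 storage units.
8 boxes exceed 25 ft³ (half the capacity), and no two of those can share a storage unit, so at least 8 storage units are needed.
So 8 is already optimal.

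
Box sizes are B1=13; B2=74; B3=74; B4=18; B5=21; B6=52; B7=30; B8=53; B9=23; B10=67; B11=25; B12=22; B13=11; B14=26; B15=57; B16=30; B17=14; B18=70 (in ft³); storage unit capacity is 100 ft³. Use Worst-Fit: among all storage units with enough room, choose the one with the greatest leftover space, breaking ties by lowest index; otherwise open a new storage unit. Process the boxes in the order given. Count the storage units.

storage unit 1: place B1 (13 ft³), 87 ft³ left
storage unit 1: place B2 (74 ft³), 13 ft³ left
storage unit 2: place B3 (74 ft³), 26 ft³ left
storage unit 2: place B4 (18 ft³), 8 ft³ left
storage unit 3: place B5 (21 ft³), 79 ft³ left
storage unit 3: place B6 (52 ft³), 27 ft³ left
storage unit 4: place B7 (30 ft³), 70 ft³ left
storage unit 4: place B8 (53 ft³), 17 ft³ left
storage unit 3: place B9 (23 ft³), 4 ft³ left
storage unit 5: place B10 (67 ft³), 33 ft³ left
storage unit 5: place B11 (25 ft³), 8 ft³ left
storage unit 6: place B12 (22 ft³), 78 ft³ left
storage unit 6: place B13 (11 ft³), 67 ft³ left
storage unit 6: place B14 (26 ft³), 41 ft³ left
storage unit 7: place B15 (57 ft³), 43 ft³ left
storage unit 7: place B16 (30 ft³), 13 ft³ left
storage unit 6: place B17 (14 ft³), 27 ft³ left
storage unit 8: place B18 (70 ft³), 30 ft³ left
Final storage units: [13,74] [74,18] [21,52,23] [30,53] [67,25] [22,11,26,14] [57,30] [70].

8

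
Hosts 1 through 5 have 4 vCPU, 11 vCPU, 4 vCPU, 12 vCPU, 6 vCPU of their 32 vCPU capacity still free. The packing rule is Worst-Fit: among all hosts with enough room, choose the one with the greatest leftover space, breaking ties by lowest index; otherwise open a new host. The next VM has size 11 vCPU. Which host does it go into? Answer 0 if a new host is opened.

4

Hosts with room: host 2 (11 vCPU), host 4 (12 vCPU).
Most room is host 4 with 12 vCPU free.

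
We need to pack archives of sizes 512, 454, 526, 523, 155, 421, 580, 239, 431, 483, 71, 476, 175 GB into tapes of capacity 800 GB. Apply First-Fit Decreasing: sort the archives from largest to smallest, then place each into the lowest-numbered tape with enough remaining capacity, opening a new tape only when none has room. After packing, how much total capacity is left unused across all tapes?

Sorted descending: 580, 526, 523, 512, 483, 476, 454, 431, 421, 239, 175, 155, 71.
Put 580 GB in tape 1; 220 GB remain.
Put 526 GB in tape 2; 274 GB remain.
Put 523 GB in tape 3; 277 GB remain.
Put 512 GB in tape 4; 288 GB remain.
Put 483 GB in tape 5; 317 GB remain.
Put 476 GB in tape 6; 324 GB remain.
Put 454 GB in tape 7; 346 GB remain.
Put 431 GB in tape 8; 369 GB remain.
Put 421 GB in tape 9; 379 GB remain.
Put 239 GB in tape 2; 35 GB remain.
Put 175 GB in tape 1; 45 GB remain.
Put 155 GB in tape 3; 122 GB remain.
Put 71 GB in tape 3; 51 GB remain.
9 tapes × 800 GB = 7200 GB; used 5046 GB; unused 2154 GB.

2154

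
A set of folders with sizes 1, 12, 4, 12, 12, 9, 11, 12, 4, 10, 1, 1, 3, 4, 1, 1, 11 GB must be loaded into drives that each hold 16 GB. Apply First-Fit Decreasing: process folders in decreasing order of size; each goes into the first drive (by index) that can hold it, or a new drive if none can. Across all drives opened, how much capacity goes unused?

Sorted descending: 12, 12, 12, 12, 11, 11, 10, 9, 4, 4, 4, 3, 1, 1, 1, 1, 1.
Put 12 GB in drive 1; 4 GB remain.
Put 12 GB in drive 2; 4 GB remain.
Put 12 GB in drive 3; 4 GB remain.
Put 12 GB in drive 4; 4 GB remain.
Put 11 GB in drive 5; 5 GB remain.
Put 11 GB in drive 6; 5 GB remain.
Put 10 GB in drive 7; 6 GB remain.
Put 9 GB in drive 8; 7 GB remain.
Put 4 GB in drive 1; 0 GB remain.
Put 4 GB in drive 2; 0 GB remain.
Put 4 GB in drive 3; 0 GB remain.
Put 3 GB in drive 4; 1 GB remain.
Put 1 GB in drive 4; 0 GB remain.
Put 1 GB in drive 5; 4 GB remain.
Put 1 GB in drive 5; 3 GB remain.
Put 1 GB in drive 5; 2 GB remain.
Put 1 GB in drive 5; 1 GB remain.
8 drives × 16 GB = 128 GB; used 109 GB; unused 19 GB.

19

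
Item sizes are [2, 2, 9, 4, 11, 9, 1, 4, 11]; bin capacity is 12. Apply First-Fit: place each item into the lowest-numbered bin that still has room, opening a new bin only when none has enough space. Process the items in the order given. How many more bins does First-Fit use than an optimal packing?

1

First-Fit: [2,2,4,1] [9] [11] [9] [4] [11] → 6 bins.
Total size 53; any packing needs at least ⌈53/12⌉ = 5 bins.
An optimal packing achieves that bound: [11,1] [11] [9,2] [9,2] [4,4] → 5 bins.
Excess: 6 − 5 = 1.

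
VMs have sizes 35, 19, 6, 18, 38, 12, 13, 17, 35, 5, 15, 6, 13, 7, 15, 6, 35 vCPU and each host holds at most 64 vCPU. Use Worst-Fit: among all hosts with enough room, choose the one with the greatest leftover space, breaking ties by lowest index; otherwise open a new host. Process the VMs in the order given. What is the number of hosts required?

35 vCPU → host 1 (remaining 29 vCPU)
19 vCPU → host 1 (remaining 10 vCPU)
6 vCPU → host 1 (remaining 4 vCPU)
18 vCPU → host 2 (remaining 46 vCPU)
38 vCPU → host 2 (remaining 8 vCPU)
12 vCPU → host 3 (remaining 52 vCPU)
13 vCPU → host 3 (remaining 39 vCPU)
17 vCPU → host 3 (remaining 22 vCPU)
35 vCPU → host 4 (remaining 29 vCPU)
5 vCPU → host 4 (remaining 24 vCPU)
15 vCPU → host 4 (remaining 9 vCPU)
6 vCPU → host 3 (remaining 16 vCPU)
13 vCPU → host 3 (remaining 3 vCPU)
7 vCPU → host 4 (remaining 2 vCPU)
15 vCPU → host 5 (remaining 49 vCPU)
6 vCPU → host 5 (remaining 43 vCPU)
35 vCPU → host 5 (remaining 8 vCPU)
Final hosts: [35,19,6] [18,38] [12,13,17,6,13] [35,5,15,7] [15,6,35].

5 hosts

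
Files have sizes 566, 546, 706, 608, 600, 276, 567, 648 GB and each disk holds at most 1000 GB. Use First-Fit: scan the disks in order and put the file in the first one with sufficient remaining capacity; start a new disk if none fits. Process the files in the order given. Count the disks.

566 GB → disk 1 (remaining 434 GB)
546 GB → disk 2 (remaining 454 GB)
706 GB → disk 3 (remaining 294 GB)
608 GB → disk 4 (remaining 392 GB)
600 GB → disk 5 (remaining 400 GB)
276 GB → disk 1 (remaining 158 GB)
567 GB → disk 6 (remaining 433 GB)
648 GB → disk 7 (remaining 352 GB)
Final disks: [566,276] [546] [706] [608] [600] [567] [648].

7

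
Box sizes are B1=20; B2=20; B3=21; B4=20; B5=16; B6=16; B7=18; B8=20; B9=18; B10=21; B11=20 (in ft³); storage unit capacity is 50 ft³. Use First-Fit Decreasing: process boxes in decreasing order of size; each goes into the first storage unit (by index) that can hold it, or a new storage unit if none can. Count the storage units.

Sorted descending: 21, 21, 20, 20, 20, 20, 20, 18, 18, 16, 16.
21 ft³ → storage unit 1 (remaining 29 ft³)
21 ft³ → storage unit 1 (remaining 8 ft³)
20 ft³ → storage unit 2 (remaining 30 ft³)
20 ft³ → storage unit 2 (remaining 10 ft³)
20 ft³ → storage unit 3 (remaining 30 ft³)
20 ft³ → storage unit 3 (remaining 10 ft³)
20 ft³ → storage unit 4 (remaining 30 ft³)
18 ft³ → storage unit 4 (remaining 12 ft³)
18 ft³ → storage unit 5 (remaining 32 ft³)
16 ft³ → storage unit 5 (remaining 16 ft³)
16 ft³ → storage unit 5 (remaining 0 ft³)

5 storage units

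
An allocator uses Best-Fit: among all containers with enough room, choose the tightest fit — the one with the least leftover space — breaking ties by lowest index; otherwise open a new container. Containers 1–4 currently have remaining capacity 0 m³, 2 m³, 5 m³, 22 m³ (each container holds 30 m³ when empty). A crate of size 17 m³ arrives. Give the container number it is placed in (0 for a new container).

4

Containers with room: container 4 (22 m³).
Tightest fit is container 4 with 22 m³ free.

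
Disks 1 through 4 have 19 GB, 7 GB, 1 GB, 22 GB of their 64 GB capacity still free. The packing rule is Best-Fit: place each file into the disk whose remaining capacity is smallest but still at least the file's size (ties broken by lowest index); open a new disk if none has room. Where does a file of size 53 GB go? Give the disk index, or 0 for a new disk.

0

No disk has ≥ 53 GB free, so a new disk is opened.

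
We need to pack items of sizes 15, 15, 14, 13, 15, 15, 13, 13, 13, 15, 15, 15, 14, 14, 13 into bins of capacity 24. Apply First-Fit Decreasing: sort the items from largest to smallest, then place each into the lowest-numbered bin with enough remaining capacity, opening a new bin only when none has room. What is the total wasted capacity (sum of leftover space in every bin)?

Sorted descending: 15, 15, 15, 15, 15, 15, 15, 14, 14, 14, 13, 13, 13, 13, 13.
bin 1: place 15, 9 left
bin 2: place 15, 9 left
bin 3: place 15, 9 left
bin 4: place 15, 9 left
bin 5: place 15, 9 left
bin 6: place 15, 9 left
bin 7: place 15, 9 left
bin 8: place 14, 10 left
bin 9: place 14, 10 left
bin 10: place 14, 10 left
bin 11: place 13, 11 left
bin 12: place 13, 11 left
bin 13: place 13, 11 left
bin 14: place 13, 11 left
bin 15: place 13, 11 left
15 bins × 24 = 360; used 212; unused 148.

148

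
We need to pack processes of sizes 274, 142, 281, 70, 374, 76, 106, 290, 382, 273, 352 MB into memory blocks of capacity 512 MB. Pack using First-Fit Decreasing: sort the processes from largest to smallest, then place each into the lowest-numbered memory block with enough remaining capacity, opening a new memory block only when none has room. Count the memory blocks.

Sorted descending: 382, 374, 352, 290, 281, 274, 273, 142, 106, 76, 70.
382 MB → memory block 1 (remaining 130 MB)
374 MB → memory block 2 (remaining 138 MB)
352 MB → memory block 3 (remaining 160 MB)
290 MB → memory block 4 (remaining 222 MB)
281 MB → memory block 5 (remaining 231 MB)
274 MB → memory block 6 (remaining 238 MB)
273 MB → memory block 7 (remaining 239 MB)
142 MB → memory block 3 (remaining 18 MB)
106 MB → memory block 1 (remaining 24 MB)
76 MB → memory block 2 (remaining 62 MB)
70 MB → memory block 4 (remaining 152 MB)

7 memory blocks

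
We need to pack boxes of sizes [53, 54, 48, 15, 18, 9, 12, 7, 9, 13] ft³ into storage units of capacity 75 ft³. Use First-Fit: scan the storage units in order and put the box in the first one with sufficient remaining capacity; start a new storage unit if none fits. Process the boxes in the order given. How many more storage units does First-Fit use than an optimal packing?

0

First-Fit: [53,15,7] [54,18] [48,9,12] [9,13] → 4 storage units.
Total size 238 ft³; any packing needs at least ⌈238/75⌉ = 4 storage units.
So 4 is already optimal.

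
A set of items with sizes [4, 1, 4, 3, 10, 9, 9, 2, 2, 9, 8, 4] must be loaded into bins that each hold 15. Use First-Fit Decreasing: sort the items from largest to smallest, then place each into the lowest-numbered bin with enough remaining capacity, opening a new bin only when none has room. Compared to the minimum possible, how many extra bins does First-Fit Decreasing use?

0

First-Fit Decreasing: [10,4,1] [9,4,2] [9,4,2] [9,3] [8] → 5 bins.
Total size 65; any packing needs at least ⌈65/15⌉ = 5 bins.
So 5 is already optimal.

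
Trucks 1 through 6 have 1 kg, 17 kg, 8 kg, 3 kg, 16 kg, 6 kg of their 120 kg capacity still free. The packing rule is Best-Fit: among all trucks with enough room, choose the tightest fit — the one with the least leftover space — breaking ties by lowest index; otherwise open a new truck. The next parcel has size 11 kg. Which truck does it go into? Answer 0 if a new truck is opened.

5

Trucks with room: truck 2 (17 kg), truck 5 (16 kg).
Tightest fit is truck 5 with 16 kg free.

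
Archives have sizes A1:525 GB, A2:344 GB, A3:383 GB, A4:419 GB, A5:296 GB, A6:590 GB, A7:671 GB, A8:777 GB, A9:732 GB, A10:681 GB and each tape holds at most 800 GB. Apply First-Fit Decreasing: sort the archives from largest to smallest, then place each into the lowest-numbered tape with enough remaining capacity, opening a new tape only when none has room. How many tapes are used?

8

Sorted descending: 777, 732, 681, 671, 590, 525, 419, 383, 344, 296.
tape 1: place 777 GB, 23 GB left
tape 2: place 732 GB, 68 GB left
tape 3: place 681 GB, 119 GB left
tape 4: place 671 GB, 129 GB left
tape 5: place 590 GB, 210 GB left
tape 6: place 525 GB, 275 GB left
tape 7: place 419 GB, 381 GB left
tape 8: place 383 GB, 417 GB left
tape 7: place 344 GB, 37 GB left
tape 8: place 296 GB, 121 GB left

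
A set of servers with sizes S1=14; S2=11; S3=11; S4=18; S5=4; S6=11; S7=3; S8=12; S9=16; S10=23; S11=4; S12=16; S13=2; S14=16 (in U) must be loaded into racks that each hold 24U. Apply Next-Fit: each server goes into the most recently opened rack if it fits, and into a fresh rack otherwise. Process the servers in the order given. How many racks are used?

9 racks

rack 1: place S1 (14U), 10U left
rack 2: place S2 (11U), 13U left
rack 2: place S3 (11U), 2U left
rack 3: place S4 (18U), 6U left
rack 3: place S5 (4U), 2U left
rack 4: place S6 (11U), 13U left
rack 4: place S7 (3U), 10U left
rack 5: place S8 (12U), 12U left
rack 6: place S9 (16U), 8U left
rack 7: place S10 (23U), 1U left
rack 8: place S11 (4U), 20U left
rack 8: place S12 (16U), 4U left
rack 8: place S13 (2U), 2U left
rack 9: place S14 (16U), 8U left
Final racks: [14] [11,11] [18,4] [11,3] [12] [16] [23] [4,16,2] [16].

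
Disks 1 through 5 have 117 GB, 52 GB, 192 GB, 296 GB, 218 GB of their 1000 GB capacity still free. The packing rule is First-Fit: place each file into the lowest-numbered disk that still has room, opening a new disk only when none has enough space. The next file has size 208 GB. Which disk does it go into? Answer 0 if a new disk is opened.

4

Disks with room: disk 4 (296 GB), disk 5 (218 GB).
The first with room is disk 4.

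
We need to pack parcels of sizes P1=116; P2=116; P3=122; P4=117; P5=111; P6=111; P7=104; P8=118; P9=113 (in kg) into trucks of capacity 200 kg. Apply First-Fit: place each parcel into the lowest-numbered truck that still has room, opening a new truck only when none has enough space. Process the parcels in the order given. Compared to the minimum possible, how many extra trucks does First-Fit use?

0

First-Fit: [116] [116] [122] [117] [111] [111] [104] [118] [113] → 9 trucks.
9 parcels exceed 100 kg (half the capacity), and no two of those can share a truck, so at least 9 trucks are needed.
So 9 is already optimal.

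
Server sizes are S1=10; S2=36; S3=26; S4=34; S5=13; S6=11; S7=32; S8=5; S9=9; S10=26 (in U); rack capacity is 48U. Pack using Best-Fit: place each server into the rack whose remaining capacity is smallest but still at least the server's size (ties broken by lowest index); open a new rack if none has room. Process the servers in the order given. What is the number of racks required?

Put S1 (10U) in rack 1; 38U remain.
Put S2 (36U) in rack 1; 2U remain.
Put S3 (26U) in rack 2; 22U remain.
Put S4 (34U) in rack 3; 14U remain.
Put S5 (13U) in rack 3; 1U remain.
Put S6 (11U) in rack 2; 11U remain.
Put S7 (32U) in rack 4; 16U remain.
Put S8 (5U) in rack 2; 6U remain.
Put S9 (9U) in rack 4; 7U remain.
Put S10 (26U) in rack 5; 22U remain.

5 racks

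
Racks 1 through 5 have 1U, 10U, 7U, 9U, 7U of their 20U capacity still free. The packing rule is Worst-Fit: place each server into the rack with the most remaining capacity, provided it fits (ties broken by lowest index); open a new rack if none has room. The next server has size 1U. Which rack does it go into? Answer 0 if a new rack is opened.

Racks with room: rack 1 (1U), rack 2 (10U), rack 3 (7U), rack 4 (9U), rack 5 (7U).
Most room is rack 2 with 10U free.

2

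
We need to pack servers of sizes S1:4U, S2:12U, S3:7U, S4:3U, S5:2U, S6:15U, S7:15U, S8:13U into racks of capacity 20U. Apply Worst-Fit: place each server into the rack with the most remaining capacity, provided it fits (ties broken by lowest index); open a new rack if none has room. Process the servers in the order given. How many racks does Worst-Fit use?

rack 1: place S1 (4U), 16U left
rack 1: place S2 (12U), 4U left
rack 2: place S3 (7U), 13U left
rack 2: place S4 (3U), 10U left
rack 2: place S5 (2U), 8U left
rack 3: place S6 (15U), 5U left
rack 4: place S7 (15U), 5U left
rack 5: place S8 (13U), 7U left

5 racks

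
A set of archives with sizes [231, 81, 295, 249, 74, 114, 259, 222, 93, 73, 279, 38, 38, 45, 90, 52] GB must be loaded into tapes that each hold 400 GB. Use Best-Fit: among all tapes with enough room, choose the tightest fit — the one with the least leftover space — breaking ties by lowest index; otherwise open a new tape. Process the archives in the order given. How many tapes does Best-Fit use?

6 tapes

Put 231 GB in tape 1; 169 GB remain.
Put 81 GB in tape 1; 88 GB remain.
Put 295 GB in tape 2; 105 GB remain.
Put 249 GB in tape 3; 151 GB remain.
Put 74 GB in tape 1; 14 GB remain.
Put 114 GB in tape 3; 37 GB remain.
Put 259 GB in tape 4; 141 GB remain.
Put 222 GB in tape 5; 178 GB remain.
Put 93 GB in tape 2; 12 GB remain.
Put 73 GB in tape 4; 68 GB remain.
Put 279 GB in tape 6; 121 GB remain.
Put 38 GB in tape 4; 30 GB remain.
Put 38 GB in tape 6; 83 GB remain.
Put 45 GB in tape 6; 38 GB remain.
Put 90 GB in tape 5; 88 GB remain.
Put 52 GB in tape 5; 36 GB remain.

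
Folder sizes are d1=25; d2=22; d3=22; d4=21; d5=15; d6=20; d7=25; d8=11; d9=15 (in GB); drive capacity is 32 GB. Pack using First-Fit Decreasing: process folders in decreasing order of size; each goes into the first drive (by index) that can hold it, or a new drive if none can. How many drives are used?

7

Sorted descending: 25, 25, 22, 22, 21, 20, 15, 15, 11.
Put 25 GB in drive 1; 7 GB remain.
Put 25 GB in drive 2; 7 GB remain.
Put 22 GB in drive 3; 10 GB remain.
Put 22 GB in drive 4; 10 GB remain.
Put 21 GB in drive 5; 11 GB remain.
Put 20 GB in drive 6; 12 GB remain.
Put 15 GB in drive 7; 17 GB remain.
Put 15 GB in drive 7; 2 GB remain.
Put 11 GB in drive 5; 0 GB remain.
Final drives: [25] [25] [22] [22] [21,11] [20] [15,15].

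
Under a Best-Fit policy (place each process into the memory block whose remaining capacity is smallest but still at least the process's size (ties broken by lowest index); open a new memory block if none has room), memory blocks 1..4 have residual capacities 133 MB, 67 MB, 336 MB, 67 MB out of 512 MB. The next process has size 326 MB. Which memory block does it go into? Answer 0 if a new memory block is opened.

Memory blocks with room: memory block 3 (336 MB).
Tightest fit is memory block 3 with 336 MB free.

3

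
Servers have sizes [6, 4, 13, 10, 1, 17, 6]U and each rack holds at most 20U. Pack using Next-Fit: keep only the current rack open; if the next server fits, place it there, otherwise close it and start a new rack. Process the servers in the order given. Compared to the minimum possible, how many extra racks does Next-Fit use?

Next-Fit: [6,4] [13] [10,1] [17] [6] → 5 racks.
Total size 57U; any packing needs at least ⌈57/20⌉ = 3 racks.
An optimal packing achieves that bound: [17,1] [13,6] [10,6,4] → 3 racks.
Excess: 5 − 3 = 2.

2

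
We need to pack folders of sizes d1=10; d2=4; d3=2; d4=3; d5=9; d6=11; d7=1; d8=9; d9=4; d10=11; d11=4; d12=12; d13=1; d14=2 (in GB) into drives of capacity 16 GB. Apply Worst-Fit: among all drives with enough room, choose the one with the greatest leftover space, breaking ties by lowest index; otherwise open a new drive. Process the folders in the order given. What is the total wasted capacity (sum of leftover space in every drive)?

d1 (10 GB) → drive 1 (remaining 6 GB)
d2 (4 GB) → drive 1 (remaining 2 GB)
d3 (2 GB) → drive 1 (remaining 0 GB)
d4 (3 GB) → drive 2 (remaining 13 GB)
d5 (9 GB) → drive 2 (remaining 4 GB)
d6 (11 GB) → drive 3 (remaining 5 GB)
d7 (1 GB) → drive 3 (remaining 4 GB)
d8 (9 GB) → drive 4 (remaining 7 GB)
d9 (4 GB) → drive 4 (remaining 3 GB)
d10 (11 GB) → drive 5 (remaining 5 GB)
d11 (4 GB) → drive 5 (remaining 1 GB)
d12 (12 GB) → drive 6 (remaining 4 GB)
d13 (1 GB) → drive 2 (remaining 3 GB)
d14 (2 GB) → drive 3 (remaining 2 GB)
6 drives × 16 GB = 96 GB; used 83 GB; unused 13 GB.

13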